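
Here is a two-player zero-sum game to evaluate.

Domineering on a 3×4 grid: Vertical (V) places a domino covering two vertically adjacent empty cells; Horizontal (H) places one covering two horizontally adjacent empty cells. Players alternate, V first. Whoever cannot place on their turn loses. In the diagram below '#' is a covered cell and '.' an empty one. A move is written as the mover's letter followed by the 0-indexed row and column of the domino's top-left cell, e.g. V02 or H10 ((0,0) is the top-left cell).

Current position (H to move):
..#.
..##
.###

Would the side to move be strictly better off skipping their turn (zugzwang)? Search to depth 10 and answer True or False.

p1 H@[..#./..##/.###]: H00[###./..##/.###]-1 H10[..#./####/.###]+1*
p2 V@[..#./####/.###] terminal -1; root [..#./..##/.###] d10
if H skipped the turn, V would face:
~ p1 V@[..#./..##/.###]: V00[#.#./#.##/.###]+1* V01[.##./.###/.###]+1 V10[..#./#.##/####]-1
~ p2 H@[#.#./#.##/.###] terminal -1; root [..#./..##/.###] d10
compare (H): move=+1 vs pass=-1

zugzwang(..#./..##/.###, H) = False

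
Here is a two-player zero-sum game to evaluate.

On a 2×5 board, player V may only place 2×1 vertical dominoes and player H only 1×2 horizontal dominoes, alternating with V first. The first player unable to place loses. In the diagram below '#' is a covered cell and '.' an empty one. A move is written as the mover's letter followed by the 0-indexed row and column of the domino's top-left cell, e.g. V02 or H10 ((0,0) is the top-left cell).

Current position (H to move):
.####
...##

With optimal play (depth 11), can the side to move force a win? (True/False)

[.####/...##] H move#1: H10:+1/.####/##.##*, H11:-1/.####/.####
[.####/##.##] end (terminal -1, V#2); searched .####/...## to 11

H winning at [.####/...##]: True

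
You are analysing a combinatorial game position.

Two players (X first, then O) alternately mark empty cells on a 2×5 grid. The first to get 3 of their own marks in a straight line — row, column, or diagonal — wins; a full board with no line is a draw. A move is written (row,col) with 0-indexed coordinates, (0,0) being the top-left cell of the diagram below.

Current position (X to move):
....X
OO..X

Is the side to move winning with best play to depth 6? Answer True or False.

X winning at [....X/OO..X]: False

p1 X@[....X/OO..X]: (0,0)[X...X/OO..X]-1 (0,1)[.X..X/OO..X]-1 (0,2)[..X.X/OO..X]-1 (0,3)[...XX/OO..X]-1 (1,2)[....X/OOX.X]+0* (1,3)[....X/OO.XX]-1
p2 O@[....X/OOX.X]: (0,0)[O...X/OOX.X]-1 (0,1)[.O..X/OOX.X]-1 (0,2)[..O.X/OOX.X]-1 (0,3)[...OX/OOX.X]-1 (1,3)[....X/OOXOX]+0*
p3 X@[....X/OOXOX]: (0,0)[X...X/OOXOX]+0* (0,1)[.X..X/OOXOX]+0 (0,2)[..X.X/OOXOX]+0 (0,3)[...XX/OOXOX]+0
p4 O@[X...X/OOXOX]: (0,1)[XO..X/OOXOX]+0* (0,2)[X.O.X/OOXOX]+0 (0,3)[X..OX/OOXOX]+0
p5 X@[XO..X/OOXOX]: (0,2)[XOX.X/OOXOX]+0* (0,3)[XO.XX/OOXOX]+0
p6 O@[XOX.X/OOXOX]: (0,3)[XOXOX/OOXOX]+0*
p7 X@[XOXOX/OOXOX] terminal +0; root [....X/OO..X] d6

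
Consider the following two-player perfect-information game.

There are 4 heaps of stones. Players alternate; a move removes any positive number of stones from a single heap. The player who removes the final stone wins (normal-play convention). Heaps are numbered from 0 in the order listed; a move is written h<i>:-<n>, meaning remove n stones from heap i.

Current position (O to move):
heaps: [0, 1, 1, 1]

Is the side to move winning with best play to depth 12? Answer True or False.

p1 O@[(0,1,1,1)]: h1:-1[(0,0,1,1)]+1* h2:-1[(0,1,0,1)]+1 h3:-1[(0,1,1,0)]+1
p2 X@[(0,0,1,1)]: h2:-1[(0,0,0,1)]-1* h3:-1[(0,0,1,0)]-1
p3 O@[(0,0,0,1)]: h3:-1[(0,0,0,0)]+1*
p4 X@[(0,0,0,0)] terminal -1; root [(0,1,1,1)] d12

O winning at [(0,1,1,1)]: True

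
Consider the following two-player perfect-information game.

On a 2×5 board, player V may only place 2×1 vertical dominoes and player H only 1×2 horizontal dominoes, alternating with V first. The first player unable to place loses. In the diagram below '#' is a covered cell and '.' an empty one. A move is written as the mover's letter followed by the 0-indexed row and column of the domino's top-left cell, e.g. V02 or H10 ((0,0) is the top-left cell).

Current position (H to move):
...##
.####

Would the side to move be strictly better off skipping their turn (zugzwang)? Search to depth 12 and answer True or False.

p1 H@[...##/.####]: H00[##.##/.####]+1* H01[.####/.####]-1
p2 V@[##.##/.####] terminal -1; root [...##/.####] d12
if H skipped the turn, V would face:
~ p1 V@[...##/.####]: V00[#..##/#####]-1*
~ p2 H@[#..##/#####]: H01[#####/#####]+1*
~ p3 V@[#####/#####] terminal -1; root [...##/.####] d12
compare (H): move=+1 vs pass=+1

zugzwang(...##/.####, H) = False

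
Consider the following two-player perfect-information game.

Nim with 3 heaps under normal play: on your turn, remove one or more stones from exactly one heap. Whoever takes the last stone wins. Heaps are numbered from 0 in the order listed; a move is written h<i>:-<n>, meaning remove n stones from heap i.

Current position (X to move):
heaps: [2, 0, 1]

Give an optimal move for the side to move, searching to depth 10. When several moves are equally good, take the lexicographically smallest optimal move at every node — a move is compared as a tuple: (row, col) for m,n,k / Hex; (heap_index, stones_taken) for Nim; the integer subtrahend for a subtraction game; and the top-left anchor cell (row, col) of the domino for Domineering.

ply 1, X at (2,0,1) | h0:-1=+1→(1,0,1)*; h0:-2=-1→(0,0,1); h2:-1=-1→(2,0,0)
ply 2, O at (1,0,1) | h0:-1=-1→(0,0,1)*; h2:-1=-1→(1,0,0)
ply 3, X at (0,0,1) | h2:-1=+1→(0,0,0)*
ply 4: (0,0,0) is terminal -1 (O); from (2,0,1) depth 10

X's best at [(2,0,1)]: h0:-1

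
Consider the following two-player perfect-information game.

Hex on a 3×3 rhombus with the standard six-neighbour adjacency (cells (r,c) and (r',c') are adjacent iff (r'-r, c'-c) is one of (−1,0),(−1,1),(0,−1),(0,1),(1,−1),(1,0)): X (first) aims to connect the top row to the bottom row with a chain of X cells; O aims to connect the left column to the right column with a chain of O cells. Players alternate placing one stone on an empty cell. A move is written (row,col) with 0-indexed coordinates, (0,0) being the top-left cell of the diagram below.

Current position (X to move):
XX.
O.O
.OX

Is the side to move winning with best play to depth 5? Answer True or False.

X winning at [XX./O.O/.OX]: False

ply 1, X at XX./O.O/.OX | (0,2)=-1→XXX/O.O/.OX*; (1,1)=-1→XX./OXO/.OX; (2,0)=-1→XX./O.O/XOX
ply 2, O at XXX/O.O/.OX | (1,1)=+1→XXX/OOO/.OX*; (2,0)=+1→XXX/O.O/OOX
ply 3: XXX/OOO/.OX is terminal -1 (X); from XX./O.O/.OX depth 5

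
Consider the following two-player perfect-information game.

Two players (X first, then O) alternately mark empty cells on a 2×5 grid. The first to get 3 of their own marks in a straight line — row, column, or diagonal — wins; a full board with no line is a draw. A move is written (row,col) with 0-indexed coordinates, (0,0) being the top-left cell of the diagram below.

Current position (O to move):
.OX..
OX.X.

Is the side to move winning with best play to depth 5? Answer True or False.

[.OX../OX.X.] O move#1: (0,0):-1/OOX../OX.X., (0,3):-1/.OXO./OX.X., (0,4):-1/.OX.O/OX.X., (1,2):+0/.OX../OXOX.*, (1,4):-1/.OX../OX.XO
[.OX../OXOX.] X move#2: (0,0):+0/XOX../OXOX.*, (0,3):+0/.OXX./OXOX., (0,4):+0/.OX.X/OXOX., (1,4):+0/.OX../OXOXX
[XOX../OXOX.] O move#3: (0,3):+0/XOXO./OXOX.*, (0,4):+0/XOX.O/OXOX., (1,4):+0/XOX../OXOXO
[XOXO./OXOX.] X move#4: (0,4):+0/XOXOX/OXOX.*, (1,4):+0/XOXO./OXOXX
[XOXOX/OXOX.] O move#5: (1,4):+0/XOXOX/OXOXO*
[XOXOX/OXOXO] end (terminal +0, X#6); searched .OX../OX.X. to 5

O winning at [.OX../OX.X.]: False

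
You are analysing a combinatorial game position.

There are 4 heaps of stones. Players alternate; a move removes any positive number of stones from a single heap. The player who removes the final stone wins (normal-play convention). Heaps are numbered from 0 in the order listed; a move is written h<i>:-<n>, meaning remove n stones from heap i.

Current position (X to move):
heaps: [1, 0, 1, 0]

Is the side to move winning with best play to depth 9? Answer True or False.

X winning at [(1,0,1,0)]: False

[(1,0,1,0)] X move#1: h0:-1:-1/(0,0,1,0)*, h2:-1:-1/(1,0,0,0)
[(0,0,1,0)] O move#2: h2:-1:+1/(0,0,0,0)*
[(0,0,0,0)] end (terminal -1, X#3); searched (1,0,1,0) to 9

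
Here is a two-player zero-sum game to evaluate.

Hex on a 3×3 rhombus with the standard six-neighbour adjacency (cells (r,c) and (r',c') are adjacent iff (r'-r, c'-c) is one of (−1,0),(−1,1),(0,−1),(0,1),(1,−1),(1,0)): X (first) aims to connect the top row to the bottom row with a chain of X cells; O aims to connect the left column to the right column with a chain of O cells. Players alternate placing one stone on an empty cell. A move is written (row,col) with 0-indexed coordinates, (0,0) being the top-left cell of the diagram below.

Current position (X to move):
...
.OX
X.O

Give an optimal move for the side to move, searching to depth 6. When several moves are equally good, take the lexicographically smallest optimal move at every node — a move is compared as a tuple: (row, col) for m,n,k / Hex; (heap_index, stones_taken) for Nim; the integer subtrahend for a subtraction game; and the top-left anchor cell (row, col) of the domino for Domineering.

X's best at [.../.OX/X.O]: (0,2)

[.../.OX/X.O] X move#1: (0,0):-1/X../.OX/X.O, (0,1):-1/.X./.OX/X.O, (0,2):+1/..X/.OX/X.O*, (1,0):+1/.../XOX/X.O, (2,1):+1/.../.OX/XXO
[..X/.OX/X.O] O move#2: (0,0):-1/O.X/.OX/X.O*, (0,1):-1/.OX/.OX/X.O, (1,0):-1/..X/OOX/X.O, (2,1):-1/..X/.OX/XOO
[O.X/.OX/X.O] X move#3: (0,1):+1/OXX/.OX/X.O*, (1,0):+1/O.X/XOX/X.O, (2,1):+1/O.X/.OX/XXO
[OXX/.OX/X.O] O move#4: (1,0):-1/OXX/OOX/X.O*, (2,1):-1/OXX/.OX/XOO
[OXX/OOX/X.O] X move#5: (2,1):+1/OXX/OOX/XXO*
[OXX/OOX/XXO] end (terminal -1, O#6); searched .../.OX/X.O to 6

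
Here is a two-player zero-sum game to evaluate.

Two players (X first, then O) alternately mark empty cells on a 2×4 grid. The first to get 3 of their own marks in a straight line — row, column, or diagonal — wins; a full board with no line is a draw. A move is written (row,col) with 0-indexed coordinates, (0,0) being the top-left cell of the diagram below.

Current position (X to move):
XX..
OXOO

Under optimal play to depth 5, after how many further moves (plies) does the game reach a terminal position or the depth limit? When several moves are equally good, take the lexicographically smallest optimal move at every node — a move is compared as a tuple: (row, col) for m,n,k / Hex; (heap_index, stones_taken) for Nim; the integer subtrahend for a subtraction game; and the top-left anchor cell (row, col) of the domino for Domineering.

ply 1, X at XX../OXOO | (0,2)=+1→XXX./OXOO*; (0,3)=+0→XX.X/OXOO
ply 2: XXX./OXOO is terminal -1 (O); from XX../OXOO depth 5

PV length from [XX../OXOO]: 1 ply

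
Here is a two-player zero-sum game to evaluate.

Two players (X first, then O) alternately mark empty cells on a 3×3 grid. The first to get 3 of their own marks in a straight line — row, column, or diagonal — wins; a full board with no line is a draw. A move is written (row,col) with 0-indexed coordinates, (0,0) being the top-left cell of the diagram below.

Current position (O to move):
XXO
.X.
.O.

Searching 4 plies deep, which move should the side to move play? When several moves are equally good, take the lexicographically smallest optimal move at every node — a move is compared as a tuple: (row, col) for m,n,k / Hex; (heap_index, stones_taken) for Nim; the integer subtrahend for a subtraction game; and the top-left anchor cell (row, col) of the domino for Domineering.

O's best at [XXO/.X./.O.]: (2,2)

p1 O@[XXO/.X./.O.]: (1,0)[XXO/OX./.O.]-1 (1,2)[XXO/.XO/.O.]-1 (2,0)[XXO/.X./OO.]-1 (2,2)[XXO/.X./.OO]+1*
p2 X@[XXO/.X./.OO]: (1,0)[XXO/XX./.OO]-1* (1,2)[XXO/.XX/.OO]-1 (2,0)[XXO/.X./XOO]-1
p3 O@[XXO/XX./.OO]: (1,2)[XXO/XXO/.OO]+1* (2,0)[XXO/XX./OOO]+1
p4 X@[XXO/XXO/.OO] terminal -1; root [XXO/.X./.O.] d4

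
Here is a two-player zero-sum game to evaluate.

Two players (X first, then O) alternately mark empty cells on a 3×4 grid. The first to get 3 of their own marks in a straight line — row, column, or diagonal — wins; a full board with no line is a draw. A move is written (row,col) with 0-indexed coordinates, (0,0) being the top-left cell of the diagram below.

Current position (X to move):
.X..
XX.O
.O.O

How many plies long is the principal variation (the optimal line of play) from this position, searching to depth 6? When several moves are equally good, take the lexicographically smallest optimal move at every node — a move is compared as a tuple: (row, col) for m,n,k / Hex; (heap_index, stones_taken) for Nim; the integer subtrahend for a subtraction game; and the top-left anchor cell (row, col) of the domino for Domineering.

ply 1, X at .X../XX.O/.O.O | (0,0)=-1→XX../XX.O/.O.O; (0,2)=-1→.XX./XX.O/.O.O; (0,3)=-1→.X.X/XX.O/.O.O; (1,2)=+1→.X../XXXO/.O.O*; (2,0)=-1→.X../XX.O/XO.O; (2,2)=-1→.X../XX.O/.OXO
ply 2: .X../XXXO/.O.O is terminal -1 (O); from .X../XX.O/.O.O depth 6

PV length from [.X../XX.O/.O.O]: 1 ply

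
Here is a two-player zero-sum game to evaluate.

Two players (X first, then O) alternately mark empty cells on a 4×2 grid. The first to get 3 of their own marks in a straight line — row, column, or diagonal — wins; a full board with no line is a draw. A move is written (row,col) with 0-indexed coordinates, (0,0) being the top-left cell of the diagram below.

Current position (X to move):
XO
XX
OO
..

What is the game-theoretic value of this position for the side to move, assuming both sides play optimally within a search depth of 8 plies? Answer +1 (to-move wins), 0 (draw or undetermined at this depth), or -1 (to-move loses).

value(XO/XX/OO/.., X) = 0

ply 1, X at XO/XX/OO/.. | (3,0)=+0→XO/XX/OO/X.*; (3,1)=+0→XO/XX/OO/.X
ply 2, O at XO/XX/OO/X. | (3,1)=+0→XO/XX/OO/XO*
ply 3: XO/XX/OO/XO is terminal +0 (X); from XO/XX/OO/.. depth 8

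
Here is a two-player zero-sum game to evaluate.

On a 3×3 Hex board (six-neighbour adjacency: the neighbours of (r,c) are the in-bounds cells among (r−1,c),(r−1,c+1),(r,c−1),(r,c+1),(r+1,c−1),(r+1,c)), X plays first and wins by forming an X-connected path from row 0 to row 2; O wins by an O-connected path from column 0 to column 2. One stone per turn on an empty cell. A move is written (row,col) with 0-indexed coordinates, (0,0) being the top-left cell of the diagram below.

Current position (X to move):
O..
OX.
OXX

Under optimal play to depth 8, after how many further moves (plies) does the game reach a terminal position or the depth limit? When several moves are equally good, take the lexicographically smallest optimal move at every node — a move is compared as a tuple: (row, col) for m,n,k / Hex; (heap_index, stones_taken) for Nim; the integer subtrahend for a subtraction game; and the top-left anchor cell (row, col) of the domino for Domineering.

PV length from [O../OX./OXX]: 1 ply

ply 1, X at O../OX./OXX | (0,1)=+1→OX./OX./OXX*; (0,2)=+1→O.X/OX./OXX; (1,2)=+1→O../OXX/OXX
ply 2: OX./OX./OXX is terminal -1 (O); from O../OX./OXX depth 8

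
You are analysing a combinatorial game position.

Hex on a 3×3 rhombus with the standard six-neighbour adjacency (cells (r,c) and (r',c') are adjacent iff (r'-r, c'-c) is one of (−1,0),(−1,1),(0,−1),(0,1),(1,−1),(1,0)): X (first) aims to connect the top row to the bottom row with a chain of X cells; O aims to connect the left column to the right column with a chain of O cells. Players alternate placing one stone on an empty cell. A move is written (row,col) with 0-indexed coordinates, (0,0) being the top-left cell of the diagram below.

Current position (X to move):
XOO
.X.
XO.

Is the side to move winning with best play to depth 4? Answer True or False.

[XOO/.X./XO.] X move#1: (1,0):+1/XOO/XX./XO.*, (1,2):-1/XOO/.XX/XO., (2,2):-1/XOO/.X./XOX
[XOO/XX./XO.] end (terminal -1, O#2); searched XOO/.X./XO. to 4

X winning at [XOO/.X./XO.]: True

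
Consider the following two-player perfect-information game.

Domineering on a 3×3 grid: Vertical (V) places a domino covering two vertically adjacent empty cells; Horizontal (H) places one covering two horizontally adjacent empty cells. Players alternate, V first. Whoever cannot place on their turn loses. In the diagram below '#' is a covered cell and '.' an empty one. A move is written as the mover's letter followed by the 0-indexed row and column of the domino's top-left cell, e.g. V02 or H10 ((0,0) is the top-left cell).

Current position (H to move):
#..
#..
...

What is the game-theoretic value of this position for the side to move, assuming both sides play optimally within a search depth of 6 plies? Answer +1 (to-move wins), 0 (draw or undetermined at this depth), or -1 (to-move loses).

p1 H@[#../#../...]: H01[###/#../...]-1 H11[#../###/...]+1* H20[#../#../##.]-1 H21[#../#../.##]-1
p2 V@[#../###/...] terminal -1; root [#../#../...] d6

value(#../#../..., H) = +1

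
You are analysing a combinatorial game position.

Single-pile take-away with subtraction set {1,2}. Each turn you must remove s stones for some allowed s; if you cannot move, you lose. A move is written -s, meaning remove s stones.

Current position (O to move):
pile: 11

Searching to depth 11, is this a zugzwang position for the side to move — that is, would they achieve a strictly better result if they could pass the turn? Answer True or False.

p1 O@[11]: -1[10]-1 -2[9]+1*
p2 X@[9]: -1[8]-1* -2[7]-1
p3 O@[8]: -1[7]-1 -2[6]+1*
p4 X@[6]: -1[5]-1* -2[4]-1
p5 O@[5]: -1[4]-1 -2[3]+1*
p6 X@[3]: -1[2]-1* -2[1]-1
p7 O@[2]: -1[1]-1 -2[0]+1*
p8 X@[0] terminal -1; root [11] d11
pass branch (X moves first from the same position):
  | p1 X@[11]: -1[10]-1 -2[9]+1*
  | p2 O@[9]: -1[8]-1* -2[7]-1
  | p3 X@[8]: -1[7]-1 -2[6]+1*
  | p4 O@[6]: -1[5]-1* -2[4]-1
  | p5 X@[5]: -1[4]-1 -2[3]+1*
  | p6 O@[3]: -1[2]-1* -2[1]-1
  | p7 X@[2]: -1[1]-1 -2[0]+1*
  | p8 O@[0] terminal -1; root [11] d11
O moving scores +1; O passing scores -1

zugzwang(11, O) = False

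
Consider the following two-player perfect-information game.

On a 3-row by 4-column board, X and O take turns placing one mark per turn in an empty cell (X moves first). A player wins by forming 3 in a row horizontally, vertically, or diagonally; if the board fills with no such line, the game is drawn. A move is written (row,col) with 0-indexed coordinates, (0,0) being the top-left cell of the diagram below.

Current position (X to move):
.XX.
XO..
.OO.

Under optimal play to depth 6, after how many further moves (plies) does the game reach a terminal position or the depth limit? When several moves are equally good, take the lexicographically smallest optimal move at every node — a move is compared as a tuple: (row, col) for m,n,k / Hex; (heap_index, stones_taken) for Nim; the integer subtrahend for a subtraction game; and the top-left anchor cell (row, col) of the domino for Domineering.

p1 X@[.XX./XO../.OO.]: (0,0)[XXX./XO../.OO.]+1* (0,3)[.XXX/XO../.OO.]+1 (1,2)[.XX./XOX./.OO.]-1 (1,3)[.XX./XO.X/.OO.]-1 (2,0)[.XX./XO../XOO.]-1 (2,3)[.XX./XO../.OOX]-1
p2 O@[XXX./XO../.OO.] terminal -1; root [.XX./XO../.OO.] d6

PV length from [.XX./XO../.OO.]: 1 ply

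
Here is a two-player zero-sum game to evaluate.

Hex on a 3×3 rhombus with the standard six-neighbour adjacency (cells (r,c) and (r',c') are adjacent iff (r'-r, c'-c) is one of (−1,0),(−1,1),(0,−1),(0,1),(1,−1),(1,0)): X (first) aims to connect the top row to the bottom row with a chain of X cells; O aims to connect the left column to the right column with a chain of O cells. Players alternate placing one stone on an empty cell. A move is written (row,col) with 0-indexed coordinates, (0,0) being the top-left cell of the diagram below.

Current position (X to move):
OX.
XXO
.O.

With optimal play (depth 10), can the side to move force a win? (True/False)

X winning at [OX./XXO/.O.]: True

p1 X@[OX./XXO/.O.]: (0,2)[OXX/XXO/.O.]-1 (2,0)[OX./XXO/XO.]+1* (2,2)[OX./XXO/.OX]-1
p2 O@[OX./XXO/XO.] terminal -1; root [OX./XXO/.O.] d10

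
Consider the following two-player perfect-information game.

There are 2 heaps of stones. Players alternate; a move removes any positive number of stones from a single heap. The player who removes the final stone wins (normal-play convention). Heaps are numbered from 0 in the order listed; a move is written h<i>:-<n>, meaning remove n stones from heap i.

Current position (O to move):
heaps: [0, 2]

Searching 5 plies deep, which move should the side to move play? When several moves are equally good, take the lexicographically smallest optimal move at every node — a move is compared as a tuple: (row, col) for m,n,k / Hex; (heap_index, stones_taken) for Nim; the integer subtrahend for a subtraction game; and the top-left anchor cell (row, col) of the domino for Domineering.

O's best at [(0,2)]: h1:-2

[(0,2)] O move#1: h1:-1:-1/(0,1), h1:-2:+1/(0,0)*
[(0,0)] end (terminal -1, X#2); searched (0,2) to 5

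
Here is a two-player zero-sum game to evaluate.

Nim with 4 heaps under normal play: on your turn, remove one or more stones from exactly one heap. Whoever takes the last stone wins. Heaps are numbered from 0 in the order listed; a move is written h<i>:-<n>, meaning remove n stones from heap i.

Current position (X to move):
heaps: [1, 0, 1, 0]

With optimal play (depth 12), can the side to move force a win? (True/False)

p1 X@[(1,0,1,0)]: h0:-1[(0,0,1,0)]-1* h2:-1[(1,0,0,0)]-1
p2 O@[(0,0,1,0)]: h2:-1[(0,0,0,0)]+1*
p3 X@[(0,0,0,0)] terminal -1; root [(1,0,1,0)] d12

X winning at [(1,0,1,0)]: False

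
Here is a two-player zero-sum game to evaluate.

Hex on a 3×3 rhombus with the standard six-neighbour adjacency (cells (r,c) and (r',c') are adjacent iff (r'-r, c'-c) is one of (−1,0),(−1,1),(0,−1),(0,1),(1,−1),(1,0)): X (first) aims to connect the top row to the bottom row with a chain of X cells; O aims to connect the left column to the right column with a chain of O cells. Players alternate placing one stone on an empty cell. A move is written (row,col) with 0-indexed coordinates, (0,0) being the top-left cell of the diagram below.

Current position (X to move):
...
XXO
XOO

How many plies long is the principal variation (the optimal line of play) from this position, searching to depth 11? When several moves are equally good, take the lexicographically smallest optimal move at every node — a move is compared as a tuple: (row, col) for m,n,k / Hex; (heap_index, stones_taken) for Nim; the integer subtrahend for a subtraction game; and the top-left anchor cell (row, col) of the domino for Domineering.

PV length from [.../XXO/XOO]: 1 ply

p1 X@[.../XXO/XOO]: (0,0)[X../XXO/XOO]+1* (0,1)[.X./XXO/XOO]+1 (0,2)[..X/XXO/XOO]+1
p2 O@[X../XXO/XOO] terminal -1; root [.../XXO/XOO] d11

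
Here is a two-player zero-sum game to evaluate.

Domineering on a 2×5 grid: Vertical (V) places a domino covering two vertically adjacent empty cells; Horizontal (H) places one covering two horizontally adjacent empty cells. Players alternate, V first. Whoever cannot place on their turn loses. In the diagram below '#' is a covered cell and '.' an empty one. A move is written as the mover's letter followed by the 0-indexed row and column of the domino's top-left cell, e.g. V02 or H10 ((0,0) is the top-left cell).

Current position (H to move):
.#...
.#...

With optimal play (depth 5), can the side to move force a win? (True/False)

[.#.../.#...] H move#1: H02:-1/.###./.#...*, H03:-1/.#.##/.#..., H12:-1/.#.../.###., H13:-1/.#.../.#.##
[.###./.#...] V move#2: V00:-1/####./##..., V04:+1/.####/.#..#*
[.####/.#..#] H move#3: H12:-1/.####/.####*
[.####/.####] V move#4: V00:+1/#####/#####*
[#####/#####] end (terminal -1, H#5); searched .#.../.#... to 5

H winning at [.#.../.#...]: False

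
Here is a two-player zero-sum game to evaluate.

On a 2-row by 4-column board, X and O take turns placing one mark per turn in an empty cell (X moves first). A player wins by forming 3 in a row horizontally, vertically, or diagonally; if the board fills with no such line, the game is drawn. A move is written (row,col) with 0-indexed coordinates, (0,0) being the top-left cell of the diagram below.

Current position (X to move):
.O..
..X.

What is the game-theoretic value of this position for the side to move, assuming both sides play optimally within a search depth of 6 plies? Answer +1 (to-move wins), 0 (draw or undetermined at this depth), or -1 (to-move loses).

ply 1, X at .O../..X. | (0,0)=+0→XO../..X.; (0,2)=+0→.OX./..X.; (0,3)=+0→.O.X/..X.; (1,0)=+0→.O../X.X.; (1,1)=+1→.O../.XX.*; (1,3)=+0→.O../..XX
ply 2, O at .O../.XX. | (0,0)=-1→OO../.XX.*; (0,2)=-1→.OO./.XX.; (0,3)=-1→.O.O/.XX.; (1,0)=-1→.O../OXX.; (1,3)=-1→.O../.XXO
ply 3, X at OO../.XX. | (0,2)=+1→OOX./.XX.*; (0,3)=-1→OO.X/.XX.; (1,0)=+1→OO../XXX.; (1,3)=+1→OO../.XXX
ply 4, O at OOX./.XX. | (0,3)=-1→OOXO/.XX.*; (1,0)=-1→OOX./OXX.; (1,3)=-1→OOX./.XXO
ply 5, X at OOXO/.XX. | (1,0)=+1→OOXO/XXX.*; (1,3)=+1→OOXO/.XXX
ply 6: OOXO/XXX. is terminal -1 (O); from .O../..X. depth 6

value(.O../..X., X) = +1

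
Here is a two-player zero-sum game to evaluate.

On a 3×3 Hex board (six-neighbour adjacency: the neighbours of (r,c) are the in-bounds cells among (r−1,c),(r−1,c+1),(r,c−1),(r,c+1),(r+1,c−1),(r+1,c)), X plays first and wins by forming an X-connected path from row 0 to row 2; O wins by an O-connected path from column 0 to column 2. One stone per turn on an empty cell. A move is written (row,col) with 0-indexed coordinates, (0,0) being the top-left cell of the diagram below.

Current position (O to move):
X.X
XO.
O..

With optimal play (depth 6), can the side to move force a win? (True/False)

[X.X/XO./O..] O move#1: (0,1):-1/XOX/XO./O.., (1,2):+1/X.X/XOO/O..*, (2,1):+1/X.X/XO./OO., (2,2):+1/X.X/XO./O.O
[X.X/XOO/O..] end (terminal -1, X#2); searched X.X/XO./O.. to 6

O winning at [X.X/XO./O..]: True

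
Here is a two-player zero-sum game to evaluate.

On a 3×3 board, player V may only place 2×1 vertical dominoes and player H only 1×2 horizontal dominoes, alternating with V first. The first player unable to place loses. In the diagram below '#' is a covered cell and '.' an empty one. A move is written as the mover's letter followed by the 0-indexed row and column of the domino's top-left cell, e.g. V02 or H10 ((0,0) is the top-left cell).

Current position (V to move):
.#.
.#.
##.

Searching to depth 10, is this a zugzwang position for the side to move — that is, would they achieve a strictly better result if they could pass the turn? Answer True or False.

zugzwang(.#./.#./##., V) = False

ply 1, V at .#./.#./##. | V00=+1→##./##./##.*; V02=+1→.##/.##/##.; V12=+1→.#./.##/###
ply 2: ##./##./##. is terminal -1 (H); from .#./.#./##. depth 10
suppose V passes — search the same position with H to move:
pass> ply 1: .#./.#./##. is terminal -1 (H); from .#./.#./##. depth 10
for V: play +1, pass +1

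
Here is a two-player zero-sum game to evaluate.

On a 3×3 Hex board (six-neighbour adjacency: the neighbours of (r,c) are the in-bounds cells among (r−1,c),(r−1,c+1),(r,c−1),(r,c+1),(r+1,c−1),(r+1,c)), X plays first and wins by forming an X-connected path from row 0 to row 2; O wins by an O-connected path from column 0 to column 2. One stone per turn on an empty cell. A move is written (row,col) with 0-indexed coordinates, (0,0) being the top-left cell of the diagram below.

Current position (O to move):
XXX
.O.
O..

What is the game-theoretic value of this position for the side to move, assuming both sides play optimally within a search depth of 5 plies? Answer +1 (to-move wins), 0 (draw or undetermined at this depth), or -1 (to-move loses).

[XXX/.O./O..] O move#1: (1,0):-1/XXX/OO./O.., (1,2):+1/XXX/.OO/O..*, (2,1):+1/XXX/.O./OO., (2,2):+1/XXX/.O./O.O
[XXX/.OO/O..] end (terminal -1, X#2); searched XXX/.O./O.. to 5

value(XXX/.O./O.., O) = +1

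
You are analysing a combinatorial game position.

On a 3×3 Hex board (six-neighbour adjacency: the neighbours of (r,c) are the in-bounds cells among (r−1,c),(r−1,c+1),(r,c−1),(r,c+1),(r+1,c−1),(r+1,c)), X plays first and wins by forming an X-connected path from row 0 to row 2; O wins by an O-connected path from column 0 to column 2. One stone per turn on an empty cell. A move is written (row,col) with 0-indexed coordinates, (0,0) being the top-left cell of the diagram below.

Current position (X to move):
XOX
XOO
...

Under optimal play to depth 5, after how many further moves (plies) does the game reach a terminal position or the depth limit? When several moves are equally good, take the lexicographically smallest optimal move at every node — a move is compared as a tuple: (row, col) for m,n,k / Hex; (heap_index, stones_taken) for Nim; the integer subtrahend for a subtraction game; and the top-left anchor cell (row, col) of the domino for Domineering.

PV length from [XOX/XOO/...]: 1 ply

ply 1, X at XOX/XOO/... | (2,0)=+1→XOX/XOO/X..*; (2,1)=-1→XOX/XOO/.X.; (2,2)=-1→XOX/XOO/..X
ply 2: XOX/XOO/X.. is terminal -1 (O); from XOX/XOO/... depth 5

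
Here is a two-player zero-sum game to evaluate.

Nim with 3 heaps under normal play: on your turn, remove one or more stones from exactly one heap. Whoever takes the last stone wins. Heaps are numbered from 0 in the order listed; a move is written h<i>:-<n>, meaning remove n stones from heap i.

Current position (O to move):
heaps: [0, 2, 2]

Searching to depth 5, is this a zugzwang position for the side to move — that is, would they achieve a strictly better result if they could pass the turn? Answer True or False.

[(0,2,2)] O move#1: h1:-1:-1/(0,1,2)*, h1:-2:-1/(0,0,2), h2:-1:-1/(0,2,1), h2:-2:-1/(0,2,0)
[(0,1,2)] X move#2: h1:-1:-1/(0,0,2), h2:-1:+1/(0,1,1)*, h2:-2:-1/(0,1,0)
[(0,1,1)] O move#3: h1:-1:-1/(0,0,1)*, h2:-1:-1/(0,1,0)
[(0,0,1)] X move#4: h2:-1:+1/(0,0,0)*
[(0,0,0)] end (terminal -1, O#5); searched (0,2,2) to 5
suppose O passes — search the same position with X to move:
pass> [(0,2,2)] X move#1: h1:-1:-1/(0,1,2)*, h1:-2:-1/(0,0,2), h2:-1:-1/(0,2,1), h2:-2:-1/(0,2,0)
pass> [(0,1,2)] O move#2: h1:-1:-1/(0,0,2), h2:-1:+1/(0,1,1)*, h2:-2:-1/(0,1,0)
pass> [(0,1,1)] X move#3: h1:-1:-1/(0,0,1)*, h2:-1:-1/(0,1,0)
pass> [(0,0,1)] O move#4: h2:-1:+1/(0,0,0)*
pass> [(0,0,0)] end (terminal -1, X#5); searched (0,2,2) to 5
for O: play -1, pass +1

zugzwang((0,2,2), O) = True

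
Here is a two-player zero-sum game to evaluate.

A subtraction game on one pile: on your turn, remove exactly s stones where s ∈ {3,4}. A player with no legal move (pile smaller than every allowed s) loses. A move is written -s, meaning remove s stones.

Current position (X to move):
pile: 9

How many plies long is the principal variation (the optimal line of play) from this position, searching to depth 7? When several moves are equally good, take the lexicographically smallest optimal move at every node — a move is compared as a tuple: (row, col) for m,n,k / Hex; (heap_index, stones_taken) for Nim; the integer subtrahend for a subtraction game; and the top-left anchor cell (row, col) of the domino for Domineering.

[9] X move#1: -3:-1/6*, -4:-1/5
[6] O move#2: -3:-1/3, -4:+1/2*
[2] end (terminal -1, X#3); searched 9 to 7

PV length from [9]: 2 plies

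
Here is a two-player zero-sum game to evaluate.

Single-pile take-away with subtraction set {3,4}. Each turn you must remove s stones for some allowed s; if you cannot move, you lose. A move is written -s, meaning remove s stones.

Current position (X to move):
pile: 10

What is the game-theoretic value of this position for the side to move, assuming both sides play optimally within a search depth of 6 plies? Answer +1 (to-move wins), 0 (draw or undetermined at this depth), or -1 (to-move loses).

value(10, X) = +1

ply 1, X at 10 | -3=+1→7*; -4=-1→6
ply 2, O at 7 | -3=-1→4*; -4=-1→3
ply 3, X at 4 | -3=+1→1*; -4=+1→0
ply 4: 1 is terminal -1 (O); from 10 depth 6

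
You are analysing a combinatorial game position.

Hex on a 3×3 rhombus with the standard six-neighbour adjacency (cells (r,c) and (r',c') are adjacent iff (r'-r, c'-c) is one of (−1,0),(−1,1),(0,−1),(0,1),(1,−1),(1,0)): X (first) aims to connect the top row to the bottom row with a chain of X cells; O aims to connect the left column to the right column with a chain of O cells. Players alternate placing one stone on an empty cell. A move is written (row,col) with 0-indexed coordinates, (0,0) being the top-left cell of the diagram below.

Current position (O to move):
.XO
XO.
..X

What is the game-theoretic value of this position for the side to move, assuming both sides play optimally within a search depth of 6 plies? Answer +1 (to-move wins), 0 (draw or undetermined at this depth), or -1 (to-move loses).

[.XO/XO./..X] O move#1: (0,0):-1/OXO/XO./..X, (1,2):-1/.XO/XOO/..X, (2,0):+1/.XO/XO./O.X*, (2,1):-1/.XO/XO./.OX
[.XO/XO./O.X] end (terminal -1, X#2); searched .XO/XO./..X to 6

value(.XO/XO./..X, O) = +1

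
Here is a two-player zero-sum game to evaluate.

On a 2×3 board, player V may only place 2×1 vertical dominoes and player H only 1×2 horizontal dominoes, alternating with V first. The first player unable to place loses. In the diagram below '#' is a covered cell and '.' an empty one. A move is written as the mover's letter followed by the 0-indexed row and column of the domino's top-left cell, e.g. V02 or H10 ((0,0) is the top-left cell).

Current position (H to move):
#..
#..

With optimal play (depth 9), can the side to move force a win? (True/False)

[#../#..] H move#1: H01:+1/###/#..*, H11:+1/#../###
[###/#..] end (terminal -1, V#2); searched #../#.. to 9

H winning at [#../#..]: True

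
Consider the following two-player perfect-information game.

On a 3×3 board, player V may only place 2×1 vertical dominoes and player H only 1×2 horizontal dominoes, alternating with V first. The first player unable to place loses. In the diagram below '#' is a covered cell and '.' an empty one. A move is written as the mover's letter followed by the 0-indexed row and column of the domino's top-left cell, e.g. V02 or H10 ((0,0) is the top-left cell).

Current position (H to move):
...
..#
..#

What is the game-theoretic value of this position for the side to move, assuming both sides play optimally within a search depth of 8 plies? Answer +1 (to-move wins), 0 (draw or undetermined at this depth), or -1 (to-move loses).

value(.../..#/..#, H) = +1

ply 1, H at .../..#/..# | H00=-1→##./..#/..#; H01=-1→.##/..#/..#; H10=+1→.../###/..#*; H20=-1→.../..#/###
ply 2: .../###/..# is terminal -1 (V); from .../..#/..# depth 8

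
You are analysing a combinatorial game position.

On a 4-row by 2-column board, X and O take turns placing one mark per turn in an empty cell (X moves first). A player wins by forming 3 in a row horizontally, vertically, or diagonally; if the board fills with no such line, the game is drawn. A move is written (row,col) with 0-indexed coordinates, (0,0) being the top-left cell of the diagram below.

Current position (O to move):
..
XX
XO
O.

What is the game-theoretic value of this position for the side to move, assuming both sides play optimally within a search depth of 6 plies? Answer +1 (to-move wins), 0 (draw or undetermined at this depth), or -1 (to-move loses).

ply 1, O at ../XX/XO/O. | (0,0)=+0→O./XX/XO/O.*; (0,1)=-1→.O/XX/XO/O.; (3,1)=-1→../XX/XO/OO
ply 2, X at O./XX/XO/O. | (0,1)=+0→OX/XX/XO/O.*; (3,1)=+0→O./XX/XO/OX
ply 3, O at OX/XX/XO/O. | (3,1)=+0→OX/XX/XO/OO*
ply 4: OX/XX/XO/OO is terminal +0 (X); from ../XX/XO/O. depth 6

value(../XX/XO/O., O) = 0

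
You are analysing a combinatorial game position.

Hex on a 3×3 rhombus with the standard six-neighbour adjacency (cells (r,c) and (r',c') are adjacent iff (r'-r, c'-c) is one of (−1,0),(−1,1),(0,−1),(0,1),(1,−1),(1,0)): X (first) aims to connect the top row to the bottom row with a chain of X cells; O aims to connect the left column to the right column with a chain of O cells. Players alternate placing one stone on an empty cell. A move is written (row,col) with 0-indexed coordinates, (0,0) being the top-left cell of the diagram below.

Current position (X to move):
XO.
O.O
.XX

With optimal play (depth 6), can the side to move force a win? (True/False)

[XO./O.O/.XX] X move#1: (0,2):-1/XOX/O.O/.XX*, (1,1):-1/XO./OXO/.XX, (2,0):-1/XO./O.O/XXX
[XOX/O.O/.XX] O move#2: (1,1):+1/XOX/OOO/.XX*, (2,0):-1/XOX/O.O/OXX
[XOX/OOO/.XX] end (terminal -1, X#3); searched XO./O.O/.XX to 6

X winning at [XO./O.O/.XX]: False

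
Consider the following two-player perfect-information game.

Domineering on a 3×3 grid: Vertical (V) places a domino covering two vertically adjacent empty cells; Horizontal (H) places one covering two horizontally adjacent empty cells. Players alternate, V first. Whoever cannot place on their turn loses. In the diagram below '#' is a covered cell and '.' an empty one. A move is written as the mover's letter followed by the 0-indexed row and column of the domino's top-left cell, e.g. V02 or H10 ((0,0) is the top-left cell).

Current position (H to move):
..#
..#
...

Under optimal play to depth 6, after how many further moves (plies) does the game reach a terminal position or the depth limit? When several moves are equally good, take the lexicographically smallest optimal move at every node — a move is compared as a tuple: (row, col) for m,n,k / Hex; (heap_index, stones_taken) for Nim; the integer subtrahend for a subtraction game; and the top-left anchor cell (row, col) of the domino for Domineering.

PV length from [..#/..#/...]: 1 ply

p1 H@[..#/..#/...]: H00[###/..#/...]-1 H10[..#/###/...]+1* H20[..#/..#/##.]-1 H21[..#/..#/.##]-1
p2 V@[..#/###/...] terminal -1; root [..#/..#/...] d6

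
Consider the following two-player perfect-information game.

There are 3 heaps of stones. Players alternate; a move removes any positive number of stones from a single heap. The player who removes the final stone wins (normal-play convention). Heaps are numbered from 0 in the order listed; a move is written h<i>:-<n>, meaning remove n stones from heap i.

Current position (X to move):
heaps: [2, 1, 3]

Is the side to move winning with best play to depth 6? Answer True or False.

ply 1, X at (2,1,3) | h0:-1=-1→(1,1,3)*; h0:-2=-1→(0,1,3); h1:-1=-1→(2,0,3); h2:-1=-1→(2,1,2); h2:-2=-1→(2,1,1); h2:-3=-1→(2,1,0)
ply 2, O at (1,1,3) | h0:-1=-1→(0,1,3); h1:-1=-1→(1,0,3); h2:-1=-1→(1,1,2); h2:-2=-1→(1,1,1); h2:-3=+1→(1,1,0)*
ply 3, X at (1,1,0) | h0:-1=-1→(0,1,0)*; h1:-1=-1→(1,0,0)
ply 4, O at (0,1,0) | h1:-1=+1→(0,0,0)*
ply 5: (0,0,0) is terminal -1 (X); from (2,1,3) depth 6

X winning at [(2,1,3)]: False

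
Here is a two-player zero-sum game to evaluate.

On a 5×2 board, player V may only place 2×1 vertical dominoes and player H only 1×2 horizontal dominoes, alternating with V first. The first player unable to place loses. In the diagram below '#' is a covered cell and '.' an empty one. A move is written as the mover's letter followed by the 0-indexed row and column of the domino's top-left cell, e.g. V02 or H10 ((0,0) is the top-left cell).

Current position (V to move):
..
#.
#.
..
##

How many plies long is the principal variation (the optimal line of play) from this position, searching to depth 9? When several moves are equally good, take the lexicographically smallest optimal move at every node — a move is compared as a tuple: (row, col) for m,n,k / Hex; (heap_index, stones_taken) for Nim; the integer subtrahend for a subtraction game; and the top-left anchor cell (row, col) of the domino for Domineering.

ply 1, V at ../#./#./../## | V01=-1→.#/##/#./../##*; V11=-1→../##/##/../##; V21=-1→../#./##/.#/##
ply 2, H at .#/##/#./../## | H30=+1→.#/##/#./##/##*
ply 3: .#/##/#./##/## is terminal -1 (V); from ../#./#./../## depth 9

PV length from [../#./#./../##]: 2 plies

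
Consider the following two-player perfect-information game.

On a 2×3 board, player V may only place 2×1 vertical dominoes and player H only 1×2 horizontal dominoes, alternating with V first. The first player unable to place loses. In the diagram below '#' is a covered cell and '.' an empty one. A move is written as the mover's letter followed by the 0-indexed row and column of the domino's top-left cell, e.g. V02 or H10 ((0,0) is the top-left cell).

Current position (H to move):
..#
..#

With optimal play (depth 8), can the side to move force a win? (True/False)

p1 H@[..#/..#]: H00[###/..#]+1* H10[..#/###]+1
p2 V@[###/..#] terminal -1; root [..#/..#] d8

H winning at [..#/..#]: True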